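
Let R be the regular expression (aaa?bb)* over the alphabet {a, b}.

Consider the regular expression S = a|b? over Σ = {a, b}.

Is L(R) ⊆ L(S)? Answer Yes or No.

No

The string aabb is in L(R) but not in L(S).
So L(R) ⊄ L(S).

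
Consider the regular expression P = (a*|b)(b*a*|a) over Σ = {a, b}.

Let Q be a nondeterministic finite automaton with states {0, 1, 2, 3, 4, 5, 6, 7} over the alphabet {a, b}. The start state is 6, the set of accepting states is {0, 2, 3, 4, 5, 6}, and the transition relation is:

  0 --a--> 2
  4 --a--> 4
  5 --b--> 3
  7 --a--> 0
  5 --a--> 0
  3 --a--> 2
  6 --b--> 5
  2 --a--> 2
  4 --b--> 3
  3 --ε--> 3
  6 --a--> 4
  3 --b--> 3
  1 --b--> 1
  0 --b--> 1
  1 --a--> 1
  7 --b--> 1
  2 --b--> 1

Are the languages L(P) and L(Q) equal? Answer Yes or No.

Converting the expression P to a DFA (subset construction, then merging equivalent states) gives the minimal DFA with states {p0, p1, p2, p3}, start state p0, accepting states {p0, p1, p2} and transitions p0: a→p0, b→p1; p1: a→p2, b→p1; p2: a→p2, b→p3; p3: a→p3, b→p3.
Exploring the product automaton P × Q from the start pair (p0, 6), following both machines on each input symbol, reaches 7 state pairs: (p0, 6), (p0, 4), (p1, 5), (p1, 3), (p2, 0), (p2, 2), (p3, 1).
P accepts in {p0, p1, p2} and Q accepts in {0, 2, 3, 4, 5, 6}. In every reachable pair the two components are either both accepting — (p0, 6), (p0, 4), (p1, 5), (p1, 3), (p2, 0), (p2, 2) — or both non-accepting, so no string is accepted by exactly one of the machines: L(P) \ L(Q) and L(Q) \ L(P) are both empty.
Hence every string is accepted by P iff it is accepted by Q, and the two languages coincide.

Yes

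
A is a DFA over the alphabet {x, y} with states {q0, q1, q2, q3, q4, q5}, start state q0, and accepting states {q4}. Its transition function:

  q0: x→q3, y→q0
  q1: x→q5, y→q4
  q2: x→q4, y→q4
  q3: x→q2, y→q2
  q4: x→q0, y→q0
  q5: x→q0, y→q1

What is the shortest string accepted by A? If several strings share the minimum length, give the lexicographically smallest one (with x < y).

xxx

A breadth-first search from q0 reaches an accepting state first via the path q0 → q3 → q2 → q4 on input xxx.
No string of length < 3 is accepted (BFS exhausts all shorter strings without reaching an accepting state), and xxx is the lexicographically least accepting string of length 3.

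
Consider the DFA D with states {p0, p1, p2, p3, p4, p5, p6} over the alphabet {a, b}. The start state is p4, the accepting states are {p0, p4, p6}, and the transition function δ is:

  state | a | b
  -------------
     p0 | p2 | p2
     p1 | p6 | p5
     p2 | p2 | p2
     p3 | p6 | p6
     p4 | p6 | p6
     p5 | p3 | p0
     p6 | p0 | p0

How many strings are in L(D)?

The useful subgraph on states {p0, p4, p6} is acyclic, so L(D) is finite; the longest accepting path visits 3 useful states, giving maximum string length 2.
Counting accepting paths from p4 by length: 1 of length 0, 2 of length 1, 4 of length 2. Total 7.

7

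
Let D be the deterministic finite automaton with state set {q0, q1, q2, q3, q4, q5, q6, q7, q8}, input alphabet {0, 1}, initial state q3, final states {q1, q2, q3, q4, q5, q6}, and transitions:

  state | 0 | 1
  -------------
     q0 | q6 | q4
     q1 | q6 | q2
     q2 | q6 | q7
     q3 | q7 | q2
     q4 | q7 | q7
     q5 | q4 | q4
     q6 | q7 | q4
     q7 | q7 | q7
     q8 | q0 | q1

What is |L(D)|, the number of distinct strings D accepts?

4

The useful subgraph on states {q2, q3, q4, q6} is acyclic, so L(D) is finite; the longest accepting path visits 4 useful states, giving maximum string length 3.
Counting accepting paths from q3 by length: 1 of length 0, 1 of length 1, 1 of length 2, 1 of length 3. Total 4.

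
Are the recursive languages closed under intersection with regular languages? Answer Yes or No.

Yes

A regular language is decidable (simulate its DFA), so run that check and the decider for L and accept iff both accept; everything halts.
So the recursive languages are closed under intersection with a regular language.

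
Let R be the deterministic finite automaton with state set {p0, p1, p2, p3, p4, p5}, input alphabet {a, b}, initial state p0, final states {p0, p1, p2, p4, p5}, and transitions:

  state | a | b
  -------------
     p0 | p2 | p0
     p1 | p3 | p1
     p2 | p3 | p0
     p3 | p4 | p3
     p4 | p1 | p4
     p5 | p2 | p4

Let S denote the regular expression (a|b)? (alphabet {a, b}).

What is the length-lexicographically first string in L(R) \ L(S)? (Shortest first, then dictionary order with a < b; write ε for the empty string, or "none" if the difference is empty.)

The string ab is accepted by R but not by S.
No shorter string lies in the difference, and ab is the lexicographically first length-2 string in L(R) \ L(S).

ab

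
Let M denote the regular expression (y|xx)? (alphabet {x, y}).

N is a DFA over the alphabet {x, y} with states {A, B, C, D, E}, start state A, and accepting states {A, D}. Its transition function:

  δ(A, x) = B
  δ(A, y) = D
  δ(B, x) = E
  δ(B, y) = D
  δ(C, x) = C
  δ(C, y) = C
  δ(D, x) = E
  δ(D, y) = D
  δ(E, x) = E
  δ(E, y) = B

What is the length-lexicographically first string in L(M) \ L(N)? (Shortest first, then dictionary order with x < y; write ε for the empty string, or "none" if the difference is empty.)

The string xx is accepted by M but not by N.
No shorter string lies in the difference, and xx is the lexicographically first length-2 string in L(M) \ L(N).

xx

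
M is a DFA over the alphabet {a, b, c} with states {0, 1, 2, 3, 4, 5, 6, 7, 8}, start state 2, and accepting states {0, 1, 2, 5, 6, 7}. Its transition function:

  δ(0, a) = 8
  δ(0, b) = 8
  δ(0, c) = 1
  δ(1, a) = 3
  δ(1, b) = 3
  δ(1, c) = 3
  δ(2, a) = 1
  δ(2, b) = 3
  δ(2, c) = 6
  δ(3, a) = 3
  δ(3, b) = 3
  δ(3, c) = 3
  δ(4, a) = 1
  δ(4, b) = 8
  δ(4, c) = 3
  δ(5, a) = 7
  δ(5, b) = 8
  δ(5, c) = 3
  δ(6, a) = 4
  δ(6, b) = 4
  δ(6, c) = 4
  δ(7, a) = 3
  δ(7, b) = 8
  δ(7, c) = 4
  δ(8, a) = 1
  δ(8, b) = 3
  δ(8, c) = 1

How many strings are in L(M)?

12

The useful subgraph on states {1, 2, 4, 6, 8} is acyclic, so L(M) is finite; the longest accepting path visits 5 useful states, giving maximum string length 4.
Counting accepting paths from 2 by length: 1 of length 0, 2 of length 1, 3 of length 3, 6 of length 4. Total 12.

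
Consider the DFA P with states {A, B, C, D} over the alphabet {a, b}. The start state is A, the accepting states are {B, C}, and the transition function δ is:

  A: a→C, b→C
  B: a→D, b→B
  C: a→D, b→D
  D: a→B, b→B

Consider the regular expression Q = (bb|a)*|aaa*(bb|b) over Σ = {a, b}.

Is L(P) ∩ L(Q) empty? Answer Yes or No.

The string a is accepted by both P and Q.
Hence L(P) ∩ L(Q) ≠ ∅.

No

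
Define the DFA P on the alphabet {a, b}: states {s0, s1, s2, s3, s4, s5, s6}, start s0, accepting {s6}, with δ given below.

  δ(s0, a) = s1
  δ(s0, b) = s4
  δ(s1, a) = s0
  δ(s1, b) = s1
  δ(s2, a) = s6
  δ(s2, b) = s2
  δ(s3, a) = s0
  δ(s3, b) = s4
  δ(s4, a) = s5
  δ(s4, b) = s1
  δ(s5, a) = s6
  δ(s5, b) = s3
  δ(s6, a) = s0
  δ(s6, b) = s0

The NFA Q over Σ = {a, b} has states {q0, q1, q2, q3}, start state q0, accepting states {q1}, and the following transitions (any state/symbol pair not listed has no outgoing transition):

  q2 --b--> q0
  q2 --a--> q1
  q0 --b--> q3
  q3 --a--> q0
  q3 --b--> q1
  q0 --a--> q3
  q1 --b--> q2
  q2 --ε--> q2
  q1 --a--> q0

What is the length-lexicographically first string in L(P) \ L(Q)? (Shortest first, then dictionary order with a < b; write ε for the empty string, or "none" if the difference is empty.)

baa

The string baa is accepted by P but not by Q.
No shorter string lies in the difference, and baa is the lexicographically first length-3 string in L(P) \ L(Q).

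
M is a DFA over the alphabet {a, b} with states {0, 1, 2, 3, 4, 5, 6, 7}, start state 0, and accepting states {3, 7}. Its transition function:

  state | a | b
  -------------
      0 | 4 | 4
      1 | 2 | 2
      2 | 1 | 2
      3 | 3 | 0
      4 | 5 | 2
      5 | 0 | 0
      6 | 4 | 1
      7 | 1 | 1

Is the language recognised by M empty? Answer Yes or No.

Yes

The states reachable from the start state are {0, 1, 2, 4, 5}.
None of the accepting states {3, 7} is reachable, so no string is accepted and L(M) = ∅.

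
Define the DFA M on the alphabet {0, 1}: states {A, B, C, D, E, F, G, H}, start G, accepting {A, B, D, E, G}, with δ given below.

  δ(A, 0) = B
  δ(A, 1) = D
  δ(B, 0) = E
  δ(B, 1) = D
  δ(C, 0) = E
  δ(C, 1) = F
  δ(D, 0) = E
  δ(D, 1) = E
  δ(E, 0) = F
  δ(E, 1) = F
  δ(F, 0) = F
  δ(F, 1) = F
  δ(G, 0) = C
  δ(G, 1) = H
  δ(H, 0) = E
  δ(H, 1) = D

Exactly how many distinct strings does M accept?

The useful subgraph on states {C, D, E, G, H} is acyclic, so L(M) is finite; the longest accepting path visits 4 useful states, giving maximum string length 3.
Counting accepting paths from G by length: 1 of length 0, 3 of length 2, 2 of length 3. Total 6.

6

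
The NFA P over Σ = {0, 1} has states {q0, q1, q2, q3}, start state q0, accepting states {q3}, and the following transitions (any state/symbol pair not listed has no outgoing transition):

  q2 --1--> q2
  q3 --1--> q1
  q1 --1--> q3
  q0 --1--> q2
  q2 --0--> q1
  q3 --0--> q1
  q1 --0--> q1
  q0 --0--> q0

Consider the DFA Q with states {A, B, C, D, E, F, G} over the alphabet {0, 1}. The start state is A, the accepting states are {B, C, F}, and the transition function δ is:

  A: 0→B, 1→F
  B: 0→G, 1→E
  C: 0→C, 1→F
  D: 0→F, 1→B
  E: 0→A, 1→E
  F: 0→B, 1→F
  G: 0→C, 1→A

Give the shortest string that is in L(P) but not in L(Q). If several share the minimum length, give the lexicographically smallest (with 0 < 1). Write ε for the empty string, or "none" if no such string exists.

101

The string 101 is accepted by P but not by Q.
No shorter string lies in the difference, and 101 is the lexicographically first length-3 string in L(P) \ L(Q).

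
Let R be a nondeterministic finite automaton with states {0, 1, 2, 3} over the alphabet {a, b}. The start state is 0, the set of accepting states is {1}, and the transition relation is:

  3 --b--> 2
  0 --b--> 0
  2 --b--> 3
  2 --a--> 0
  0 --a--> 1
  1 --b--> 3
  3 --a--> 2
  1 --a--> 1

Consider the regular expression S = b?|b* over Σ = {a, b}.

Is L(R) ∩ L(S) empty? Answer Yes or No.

Yes

Converting the expression S to a DFA (subset construction, then merging equivalent states) gives the minimal DFA with states {s0, s1}, start state s0, accepting states {s0} and transitions s0: a→s1, b→s0; s1: a→s1, b→s1.
Exploring the product automaton R × S from the start pair (0, s0), following both machines on each input symbol, reaches 5 state pairs: (0, s0), (1, s1), (3, s1), (2, s1), (0, s1).
R accepts in {1} and S accepts in {s0}; no reachable pair has both components accepting, so no string drives both machines to acceptance simultaneously and L(R) ∩ L(S) = ∅.
So no string is accepted by both, and the intersection is empty.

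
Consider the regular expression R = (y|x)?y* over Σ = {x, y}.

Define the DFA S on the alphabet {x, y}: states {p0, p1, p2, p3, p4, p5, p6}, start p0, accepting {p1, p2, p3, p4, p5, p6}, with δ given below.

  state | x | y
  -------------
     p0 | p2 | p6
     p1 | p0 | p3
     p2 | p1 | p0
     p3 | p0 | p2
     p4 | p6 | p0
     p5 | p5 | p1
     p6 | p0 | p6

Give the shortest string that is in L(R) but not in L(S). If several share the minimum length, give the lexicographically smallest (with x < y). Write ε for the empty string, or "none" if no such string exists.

The empty string ε is accepted by R but not by S.
Since ε is the unique shortest string, it is the required witness.

ε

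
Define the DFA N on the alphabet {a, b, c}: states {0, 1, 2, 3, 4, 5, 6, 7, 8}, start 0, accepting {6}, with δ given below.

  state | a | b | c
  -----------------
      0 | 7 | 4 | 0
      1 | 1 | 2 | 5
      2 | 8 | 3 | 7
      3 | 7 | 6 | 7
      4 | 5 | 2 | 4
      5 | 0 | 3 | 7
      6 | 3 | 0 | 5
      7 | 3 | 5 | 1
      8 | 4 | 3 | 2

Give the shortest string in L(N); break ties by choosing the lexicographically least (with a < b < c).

aab

A breadth-first search from 0 reaches an accepting state first via the path 0 → 7 → 3 → 6 on input aab.
No string of length < 3 is accepted (BFS exhausts all shorter strings without reaching an accepting state), and aab is the lexicographically least accepting string of length 3.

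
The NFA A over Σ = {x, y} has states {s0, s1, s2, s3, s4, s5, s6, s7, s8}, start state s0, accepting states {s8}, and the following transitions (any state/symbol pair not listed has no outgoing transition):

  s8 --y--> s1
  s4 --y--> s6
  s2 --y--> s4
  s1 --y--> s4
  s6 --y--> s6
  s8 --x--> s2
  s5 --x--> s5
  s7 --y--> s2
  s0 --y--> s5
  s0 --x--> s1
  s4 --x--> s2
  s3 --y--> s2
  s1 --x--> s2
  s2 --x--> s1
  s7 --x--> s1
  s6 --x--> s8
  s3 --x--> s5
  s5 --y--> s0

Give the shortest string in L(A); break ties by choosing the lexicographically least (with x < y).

xyyx

A breadth-first search from s0 reaches an accepting state first via the path s0 → s1 → s4 → s6 → s8 on input xyyx.
No string of length < 4 is accepted (BFS exhausts all shorter strings without reaching an accepting state), and xyyx is the lexicographically least accepting string of length 4.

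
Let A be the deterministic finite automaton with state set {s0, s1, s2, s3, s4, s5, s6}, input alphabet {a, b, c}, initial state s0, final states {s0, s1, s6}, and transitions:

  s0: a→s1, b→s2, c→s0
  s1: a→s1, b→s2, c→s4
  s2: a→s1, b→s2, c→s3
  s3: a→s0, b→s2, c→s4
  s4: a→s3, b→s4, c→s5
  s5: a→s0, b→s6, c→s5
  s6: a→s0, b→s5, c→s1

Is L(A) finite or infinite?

infinite

State s0 is reachable from the start and can reach an accepting state, and it lies on the cycle s0 → s0.
Traversing that cycle any number of times yields accepted strings of unbounded length, so the language is infinite.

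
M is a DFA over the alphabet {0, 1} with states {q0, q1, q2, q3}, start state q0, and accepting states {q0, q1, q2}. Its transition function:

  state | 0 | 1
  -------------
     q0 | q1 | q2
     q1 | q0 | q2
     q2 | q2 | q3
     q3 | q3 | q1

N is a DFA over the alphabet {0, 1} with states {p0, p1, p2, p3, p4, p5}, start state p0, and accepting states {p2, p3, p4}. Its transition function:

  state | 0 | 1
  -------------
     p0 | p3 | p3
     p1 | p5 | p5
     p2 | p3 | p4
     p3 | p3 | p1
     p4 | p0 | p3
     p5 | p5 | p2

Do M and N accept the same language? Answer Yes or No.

No

The empty string ε is accepted by M but rejected by N.
So L(M) ≠ L(N).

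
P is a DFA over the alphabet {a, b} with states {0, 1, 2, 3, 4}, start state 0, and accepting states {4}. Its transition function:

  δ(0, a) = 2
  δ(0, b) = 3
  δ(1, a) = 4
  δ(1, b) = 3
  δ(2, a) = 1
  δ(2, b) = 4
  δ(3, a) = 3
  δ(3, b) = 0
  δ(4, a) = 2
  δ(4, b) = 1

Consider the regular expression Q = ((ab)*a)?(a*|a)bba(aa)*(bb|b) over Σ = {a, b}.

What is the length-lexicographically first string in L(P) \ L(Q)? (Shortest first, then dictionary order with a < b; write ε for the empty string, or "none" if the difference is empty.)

ab

The string ab is accepted by P but not by Q.
No shorter string lies in the difference, and ab is the lexicographically first length-2 string in L(P) \ L(Q).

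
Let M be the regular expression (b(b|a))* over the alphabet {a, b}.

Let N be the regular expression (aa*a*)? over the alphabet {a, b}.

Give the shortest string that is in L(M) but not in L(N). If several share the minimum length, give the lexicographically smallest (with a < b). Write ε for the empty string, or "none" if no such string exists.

The string ba is accepted by M but not by N.
No shorter string lies in the difference, and ba is the lexicographically first length-2 string in L(M) \ L(N).

ba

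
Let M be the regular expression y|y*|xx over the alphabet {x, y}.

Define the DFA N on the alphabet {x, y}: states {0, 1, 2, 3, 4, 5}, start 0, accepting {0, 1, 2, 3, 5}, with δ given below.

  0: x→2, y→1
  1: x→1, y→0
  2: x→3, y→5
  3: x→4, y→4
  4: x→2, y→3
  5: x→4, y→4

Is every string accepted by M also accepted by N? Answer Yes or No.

Yes

Converting the expression M to a DFA (subset construction, then merging equivalent states) gives the minimal DFA with states {m0, m1, m2, m3, m4}, start state m0, accepting states {m0, m2, m3} and transitions m0: x→m1, y→m2; m1: x→m3, y→m4; m2: x→m4, y→m2; m3: x→m4, y→m4; m4: x→m4, y→m4.
Exploring the product automaton M × N from the start pair (m0, 0), following both machines on each input symbol, reaches 11 state pairs: (m0, 0), (m1, 2), (m2, 1), (m3, 3), (m4, 5), (m4, 1), (m2, 0), (m4, 4), (m4, 0), (m4, 2), (m4, 3).
M accepts in {m0, m2, m3} and N accepts in {0, 1, 2, 3, 5}. The reachable pairs whose M-component is accepting are (m0, 0), (m2, 1), (m3, 3), (m2, 0); in each of them the N-component is accepting too, so the product for L(M) \ L(N) (M-component accepting, N-component rejecting) has no reachable accepting pair and the difference is empty.
Hence every string in L(M) is also in L(N).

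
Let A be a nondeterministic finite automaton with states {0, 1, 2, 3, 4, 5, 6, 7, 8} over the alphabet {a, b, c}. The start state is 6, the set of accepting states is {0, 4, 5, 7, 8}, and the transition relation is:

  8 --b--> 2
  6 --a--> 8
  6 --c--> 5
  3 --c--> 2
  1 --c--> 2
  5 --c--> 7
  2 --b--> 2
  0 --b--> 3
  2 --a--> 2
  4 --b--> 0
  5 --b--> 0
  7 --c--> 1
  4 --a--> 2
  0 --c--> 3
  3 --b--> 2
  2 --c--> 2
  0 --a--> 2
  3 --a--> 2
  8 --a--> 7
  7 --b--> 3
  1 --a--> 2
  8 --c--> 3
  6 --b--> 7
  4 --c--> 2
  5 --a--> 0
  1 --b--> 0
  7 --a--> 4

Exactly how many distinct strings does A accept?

16

The useful subgraph on states {0, 1, 4, 5, 6, 7, 8} is acyclic, so L(A) is finite; the longest accepting path visits 5 useful states, giving maximum string length 4.
Counting accepting paths from 6 by length: 3 of length 1, 5 of length 2, 4 of length 3, 4 of length 4. Total 16.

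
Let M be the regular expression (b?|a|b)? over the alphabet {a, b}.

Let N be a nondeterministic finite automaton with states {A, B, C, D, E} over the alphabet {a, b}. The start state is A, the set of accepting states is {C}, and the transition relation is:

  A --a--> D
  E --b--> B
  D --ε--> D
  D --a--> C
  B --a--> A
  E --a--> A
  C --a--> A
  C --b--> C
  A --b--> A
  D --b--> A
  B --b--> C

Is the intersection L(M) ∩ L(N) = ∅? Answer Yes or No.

Yes

Converting the expression M to a DFA (subset construction, then merging equivalent states) gives the minimal DFA with states {m0, m1, m2}, start state m0, accepting states {m0, m1} and transitions m0: a→m1, b→m1; m1: a→m2, b→m2; m2: a→m2, b→m2.
Exploring the product automaton M × N from the start pair (m0, A), following both machines on each input symbol, reaches 6 state pairs: (m0, A), (m1, D), (m1, A), (m2, C), (m2, A), (m2, D).
M accepts in {m0, m1} and N accepts in {C}; no reachable pair has both components accepting, so no string drives both machines to acceptance simultaneously and L(M) ∩ L(N) = ∅.
So no string is accepted by both, and the intersection is empty.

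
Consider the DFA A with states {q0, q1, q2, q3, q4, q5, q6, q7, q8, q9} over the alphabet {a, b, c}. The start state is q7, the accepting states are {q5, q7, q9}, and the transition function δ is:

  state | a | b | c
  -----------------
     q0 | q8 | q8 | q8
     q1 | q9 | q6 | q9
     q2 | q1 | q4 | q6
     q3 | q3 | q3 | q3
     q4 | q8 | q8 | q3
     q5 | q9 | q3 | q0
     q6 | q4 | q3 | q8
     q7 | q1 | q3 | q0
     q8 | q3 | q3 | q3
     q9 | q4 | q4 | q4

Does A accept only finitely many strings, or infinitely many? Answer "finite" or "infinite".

finite

The useful states (reachable from q7 and able to reach an accepting state) are {q1, q7, q9}.
Restricted to these states the transition graph has no cycle, so every accepting path has bounded length and L is finite.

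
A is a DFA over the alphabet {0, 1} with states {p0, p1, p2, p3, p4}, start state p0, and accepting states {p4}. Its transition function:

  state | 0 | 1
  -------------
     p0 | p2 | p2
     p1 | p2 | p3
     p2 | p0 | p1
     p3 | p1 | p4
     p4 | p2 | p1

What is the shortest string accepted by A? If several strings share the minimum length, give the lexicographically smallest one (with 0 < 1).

0111

A breadth-first search from p0 reaches an accepting state first via the path p0 → p2 → p1 → p3 → p4 on input 0111.
No string of length < 4 is accepted (BFS exhausts all shorter strings without reaching an accepting state), and 0111 is the lexicographically least accepting string of length 4.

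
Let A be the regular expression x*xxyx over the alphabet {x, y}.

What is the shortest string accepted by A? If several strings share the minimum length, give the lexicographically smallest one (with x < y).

xxyx

By inspection of the expression, no string of length less than 4 matches, and xxyx is the lexicographically first match of length 4.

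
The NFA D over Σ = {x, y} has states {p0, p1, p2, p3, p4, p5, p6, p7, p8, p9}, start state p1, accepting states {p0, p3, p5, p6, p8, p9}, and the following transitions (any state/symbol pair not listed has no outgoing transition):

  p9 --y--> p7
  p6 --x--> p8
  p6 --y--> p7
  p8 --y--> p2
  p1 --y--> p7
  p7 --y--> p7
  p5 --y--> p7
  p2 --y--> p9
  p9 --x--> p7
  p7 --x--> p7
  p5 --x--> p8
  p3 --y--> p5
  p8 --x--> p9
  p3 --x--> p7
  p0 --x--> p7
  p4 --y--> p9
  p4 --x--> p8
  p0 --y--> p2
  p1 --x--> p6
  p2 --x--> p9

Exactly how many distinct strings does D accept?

5

The useful subgraph on states {p1, p2, p6, p8, p9} is acyclic, so L(D) is finite; the longest accepting path visits 5 useful states, giving maximum string length 4.
Counting accepting paths from p1 by length: 1 of length 1, 1 of length 2, 1 of length 3, 2 of length 4. Total 5.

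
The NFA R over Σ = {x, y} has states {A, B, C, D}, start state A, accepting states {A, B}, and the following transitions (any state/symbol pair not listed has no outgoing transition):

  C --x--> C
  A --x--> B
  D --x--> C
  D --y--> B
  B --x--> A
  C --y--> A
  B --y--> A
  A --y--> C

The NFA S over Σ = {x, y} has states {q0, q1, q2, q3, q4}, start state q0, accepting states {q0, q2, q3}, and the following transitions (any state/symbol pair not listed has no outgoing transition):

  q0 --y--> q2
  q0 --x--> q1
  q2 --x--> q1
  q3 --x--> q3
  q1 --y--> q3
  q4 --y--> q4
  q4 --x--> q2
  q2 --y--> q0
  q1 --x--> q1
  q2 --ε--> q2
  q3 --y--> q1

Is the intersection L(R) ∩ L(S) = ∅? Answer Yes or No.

The empty string ε is accepted by both R and S.
Hence L(R) ∩ L(S) ≠ ∅.

No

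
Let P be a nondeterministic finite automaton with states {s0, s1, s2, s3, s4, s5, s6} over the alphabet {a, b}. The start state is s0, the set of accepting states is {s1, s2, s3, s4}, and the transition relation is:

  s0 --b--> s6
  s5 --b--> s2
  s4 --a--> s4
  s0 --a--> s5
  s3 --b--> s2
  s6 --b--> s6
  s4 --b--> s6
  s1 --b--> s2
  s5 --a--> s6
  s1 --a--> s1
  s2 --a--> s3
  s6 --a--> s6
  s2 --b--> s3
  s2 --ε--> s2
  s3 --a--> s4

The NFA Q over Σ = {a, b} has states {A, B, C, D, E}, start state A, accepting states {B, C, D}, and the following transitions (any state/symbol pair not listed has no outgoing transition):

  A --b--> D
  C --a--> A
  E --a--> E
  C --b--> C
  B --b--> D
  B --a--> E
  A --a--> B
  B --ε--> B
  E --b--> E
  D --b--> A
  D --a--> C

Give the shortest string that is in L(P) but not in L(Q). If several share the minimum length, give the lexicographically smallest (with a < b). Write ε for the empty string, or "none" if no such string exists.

abb

The string abb is accepted by P but not by Q.
No shorter string lies in the difference, and abb is the lexicographically first length-3 string in L(P) \ L(Q).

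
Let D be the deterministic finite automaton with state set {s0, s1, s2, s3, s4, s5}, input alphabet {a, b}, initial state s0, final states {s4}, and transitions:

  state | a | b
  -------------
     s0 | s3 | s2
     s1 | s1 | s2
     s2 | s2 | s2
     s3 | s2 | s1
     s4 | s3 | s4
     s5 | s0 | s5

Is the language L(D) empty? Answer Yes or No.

The states reachable from the start state are {s0, s1, s2, s3}.
None of the accepting states {s4} is reachable, so no string is accepted and L(D) = ∅.

Yes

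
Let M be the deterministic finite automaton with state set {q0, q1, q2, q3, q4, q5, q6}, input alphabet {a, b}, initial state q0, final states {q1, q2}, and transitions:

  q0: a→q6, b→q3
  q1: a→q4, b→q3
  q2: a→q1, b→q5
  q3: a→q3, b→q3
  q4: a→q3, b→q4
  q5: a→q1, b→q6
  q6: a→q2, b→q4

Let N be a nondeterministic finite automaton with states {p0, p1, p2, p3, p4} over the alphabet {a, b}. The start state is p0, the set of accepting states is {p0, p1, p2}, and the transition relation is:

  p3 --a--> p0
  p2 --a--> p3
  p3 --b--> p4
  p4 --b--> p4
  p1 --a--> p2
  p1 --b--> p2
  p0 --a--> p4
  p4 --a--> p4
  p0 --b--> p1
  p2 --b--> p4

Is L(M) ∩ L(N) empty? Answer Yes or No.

Exploring the product automaton M × N from the start pair (q0, p0), following both machines on each input symbol, reaches 11 state pairs: (q0, p0), (q6, p4), (q3, p1), (q2, p4), (q4, p4), (q3, p2), (q1, p4), (q5, p4), (q3, p4), (q3, p3), (q3, p0).
M accepts in {q1, q2} and N accepts in {p0, p1, p2}; no reachable pair has both components accepting, so no string drives both machines to acceptance simultaneously and L(M) ∩ L(N) = ∅.
So no string is accepted by both, and the intersection is empty.

Yes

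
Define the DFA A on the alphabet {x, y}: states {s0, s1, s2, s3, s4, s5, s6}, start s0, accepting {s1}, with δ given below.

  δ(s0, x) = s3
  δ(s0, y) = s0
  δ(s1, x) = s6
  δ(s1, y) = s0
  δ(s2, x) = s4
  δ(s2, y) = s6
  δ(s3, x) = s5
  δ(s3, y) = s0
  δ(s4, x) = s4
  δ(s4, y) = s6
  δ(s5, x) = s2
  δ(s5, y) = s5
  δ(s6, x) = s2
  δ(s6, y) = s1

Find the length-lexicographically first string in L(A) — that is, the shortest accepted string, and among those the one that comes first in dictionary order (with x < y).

A breadth-first search from s0 reaches an accepting state first via the path s0 → s3 → s5 → s2 → s6 → s1 on input xxxyy.
No string of length < 5 is accepted (BFS exhausts all shorter strings without reaching an accepting state), and xxxyy is the lexicographically least accepting string of length 5.

xxxyy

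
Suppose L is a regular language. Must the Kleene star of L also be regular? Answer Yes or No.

Yes

If R is a regular expression for L then R* denotes L*; on automata, add a new accepting start state with an ε-move into the old start state and ε-moves from every old accepting state back to it.
So the regular languages are closed under Kleene star.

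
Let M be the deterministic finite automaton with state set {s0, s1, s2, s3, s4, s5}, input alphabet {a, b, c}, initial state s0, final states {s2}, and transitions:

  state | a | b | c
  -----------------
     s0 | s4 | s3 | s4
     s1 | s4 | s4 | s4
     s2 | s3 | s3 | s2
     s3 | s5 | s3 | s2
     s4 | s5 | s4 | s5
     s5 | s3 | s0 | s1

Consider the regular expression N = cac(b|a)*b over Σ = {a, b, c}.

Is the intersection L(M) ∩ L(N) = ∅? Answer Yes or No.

Converting the expression N to a DFA (subset construction, then merging equivalent states) gives the minimal DFA with states {n0, n1, n2, n3, n4, n5}, start state n0, accepting states {n5} and transitions n0: a→n1, b→n1, c→n2; n1: a→n1, b→n1, c→n1; n2: a→n3, b→n1, c→n1; n3: a→n1, b→n1, c→n4; n4: a→n4, b→n5, c→n1; n5: a→n4, b→n5, c→n1.
Exploring the product automaton M × N from the start pair (s0, n0), following both machines on each input symbol, reaches 16 state pairs: (s0, n0), (s4, n1), (s3, n1), (s4, n2), (s5, n1), (s2, n1), (s5, n3), (s0, n1), (s1, n1), (s1, n4), (s4, n4), (s4, n5), (s5, n4), (s3, n4), (s0, n5), (s3, n5).
M accepts in {s2} and N accepts in {n5}; no reachable pair has both components accepting, so no string drives both machines to acceptance simultaneously and L(M) ∩ L(N) = ∅.
So no string is accepted by both, and the intersection is empty.

Yes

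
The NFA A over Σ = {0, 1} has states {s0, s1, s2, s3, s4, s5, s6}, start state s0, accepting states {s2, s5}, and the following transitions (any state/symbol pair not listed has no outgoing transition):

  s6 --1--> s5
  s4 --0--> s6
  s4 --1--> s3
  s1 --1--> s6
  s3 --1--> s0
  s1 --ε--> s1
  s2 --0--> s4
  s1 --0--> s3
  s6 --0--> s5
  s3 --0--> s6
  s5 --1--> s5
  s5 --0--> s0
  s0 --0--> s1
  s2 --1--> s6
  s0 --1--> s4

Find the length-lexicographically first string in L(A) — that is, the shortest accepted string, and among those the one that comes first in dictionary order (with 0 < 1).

A breadth-first search from s0 reaches an accepting state first via the path s0 → s1 → s6 → s5 on input 010.
No string of length < 3 is accepted (BFS exhausts all shorter strings without reaching an accepting state), and 010 is the lexicographically least accepting string of length 3.

010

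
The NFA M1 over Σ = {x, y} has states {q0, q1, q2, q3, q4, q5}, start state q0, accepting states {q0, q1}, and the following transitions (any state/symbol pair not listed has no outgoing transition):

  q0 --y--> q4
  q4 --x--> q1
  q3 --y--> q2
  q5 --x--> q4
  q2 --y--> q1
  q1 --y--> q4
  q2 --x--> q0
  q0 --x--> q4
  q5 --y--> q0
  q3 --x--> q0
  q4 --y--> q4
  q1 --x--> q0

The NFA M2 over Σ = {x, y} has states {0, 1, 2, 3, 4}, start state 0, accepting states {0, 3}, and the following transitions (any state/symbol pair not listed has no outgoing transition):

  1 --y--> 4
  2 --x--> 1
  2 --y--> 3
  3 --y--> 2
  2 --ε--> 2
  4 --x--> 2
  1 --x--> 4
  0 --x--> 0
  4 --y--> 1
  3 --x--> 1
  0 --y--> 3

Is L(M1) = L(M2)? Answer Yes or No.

No

The string yx is accepted by M1 but rejected by M2.
So L(M1) ≠ L(M2).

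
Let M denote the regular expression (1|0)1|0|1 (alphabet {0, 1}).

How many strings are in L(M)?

4

The expression has no Kleene star, so L(M) is finite. Expanding the alternatives gives {0, 1, 01, 11}.
That is 2 of length 1, 2 of length 2: 4 strings in all.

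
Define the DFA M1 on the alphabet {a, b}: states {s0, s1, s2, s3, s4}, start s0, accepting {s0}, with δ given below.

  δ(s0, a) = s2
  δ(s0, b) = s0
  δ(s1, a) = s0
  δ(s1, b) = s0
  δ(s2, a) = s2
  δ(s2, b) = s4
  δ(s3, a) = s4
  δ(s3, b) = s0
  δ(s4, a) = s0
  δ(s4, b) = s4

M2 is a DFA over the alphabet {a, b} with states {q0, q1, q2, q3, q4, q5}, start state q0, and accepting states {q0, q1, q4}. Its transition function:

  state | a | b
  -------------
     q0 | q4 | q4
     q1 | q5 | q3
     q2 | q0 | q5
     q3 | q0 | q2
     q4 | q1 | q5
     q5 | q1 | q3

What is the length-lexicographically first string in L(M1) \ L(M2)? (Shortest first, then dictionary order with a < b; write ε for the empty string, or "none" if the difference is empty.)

bb

The string bb is accepted by M1 but not by M2.
No shorter string lies in the difference, and bb is the lexicographically first length-2 string in L(M1) \ L(M2).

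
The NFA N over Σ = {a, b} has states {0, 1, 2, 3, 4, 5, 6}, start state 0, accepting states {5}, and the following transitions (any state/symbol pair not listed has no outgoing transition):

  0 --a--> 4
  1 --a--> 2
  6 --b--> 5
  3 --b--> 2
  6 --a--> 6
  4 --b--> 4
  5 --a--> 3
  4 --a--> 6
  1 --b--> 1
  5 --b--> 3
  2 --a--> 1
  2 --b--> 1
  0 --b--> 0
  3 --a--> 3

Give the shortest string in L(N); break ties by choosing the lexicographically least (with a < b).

aab

A breadth-first search from 0 reaches an accepting state first via the path 0 → 4 → 6 → 5 on input aab.
No string of length < 3 is accepted (BFS exhausts all shorter strings without reaching an accepting state), and aab is the lexicographically least accepting string of length 3.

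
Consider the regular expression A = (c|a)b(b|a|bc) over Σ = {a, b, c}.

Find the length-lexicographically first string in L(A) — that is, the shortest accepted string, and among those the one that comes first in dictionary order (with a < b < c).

aba

By inspection of the expression, no string of length less than 3 matches, and aba is the lexicographically first match of length 3.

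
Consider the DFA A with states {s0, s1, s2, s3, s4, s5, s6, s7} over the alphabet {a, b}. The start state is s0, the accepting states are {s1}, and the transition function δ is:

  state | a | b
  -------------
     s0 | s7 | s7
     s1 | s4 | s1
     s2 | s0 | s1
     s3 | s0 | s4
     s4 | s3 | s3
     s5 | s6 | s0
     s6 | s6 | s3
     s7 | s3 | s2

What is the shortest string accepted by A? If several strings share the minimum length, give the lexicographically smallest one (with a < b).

abb

A breadth-first search from s0 reaches an accepting state first via the path s0 → s7 → s2 → s1 on input abb.
No string of length < 3 is accepted (BFS exhausts all shorter strings without reaching an accepting state), and abb is the lexicographically least accepting string of length 3.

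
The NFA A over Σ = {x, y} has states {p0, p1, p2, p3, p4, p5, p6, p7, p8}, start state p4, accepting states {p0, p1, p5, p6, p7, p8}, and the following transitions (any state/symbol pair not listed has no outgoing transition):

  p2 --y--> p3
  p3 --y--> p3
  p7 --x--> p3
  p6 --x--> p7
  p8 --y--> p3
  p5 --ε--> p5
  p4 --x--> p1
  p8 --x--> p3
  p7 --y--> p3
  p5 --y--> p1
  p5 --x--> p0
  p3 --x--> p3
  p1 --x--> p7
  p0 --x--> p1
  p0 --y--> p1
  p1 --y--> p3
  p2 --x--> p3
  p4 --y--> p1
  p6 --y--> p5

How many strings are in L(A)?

4

The useful subgraph on states {p1, p4, p7} is acyclic, so L(A) is finite; the longest accepting path visits 3 useful states, giving maximum string length 2.
Counting accepting paths from p4 by length: 2 of length 1, 2 of length 2. Total 4.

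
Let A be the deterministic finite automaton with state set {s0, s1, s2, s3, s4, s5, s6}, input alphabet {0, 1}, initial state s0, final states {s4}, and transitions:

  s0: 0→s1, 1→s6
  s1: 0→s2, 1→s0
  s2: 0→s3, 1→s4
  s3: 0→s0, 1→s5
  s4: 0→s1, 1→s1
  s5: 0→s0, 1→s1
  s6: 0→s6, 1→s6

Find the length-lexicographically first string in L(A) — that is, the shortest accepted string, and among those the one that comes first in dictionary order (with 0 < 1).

001

A breadth-first search from s0 reaches an accepting state first via the path s0 → s1 → s2 → s4 on input 001.
No string of length < 3 is accepted (BFS exhausts all shorter strings without reaching an accepting state), and 001 is the lexicographically least accepting string of length 3.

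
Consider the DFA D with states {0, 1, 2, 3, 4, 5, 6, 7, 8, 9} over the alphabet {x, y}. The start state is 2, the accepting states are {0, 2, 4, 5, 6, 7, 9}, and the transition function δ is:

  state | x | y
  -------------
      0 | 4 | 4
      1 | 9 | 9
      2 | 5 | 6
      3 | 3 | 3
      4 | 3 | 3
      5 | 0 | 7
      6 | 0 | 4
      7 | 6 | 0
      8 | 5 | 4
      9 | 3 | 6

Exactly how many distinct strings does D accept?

The useful subgraph on states {0, 2, 4, 5, 6, 7} is acyclic, so L(D) is finite; the longest accepting path visits 6 useful states, giving maximum string length 5.
Counting accepting paths from 2 by length: 1 of length 0, 2 of length 1, 4 of length 2, 6 of length 3, 4 of length 4, 2 of length 5. Total 19.

19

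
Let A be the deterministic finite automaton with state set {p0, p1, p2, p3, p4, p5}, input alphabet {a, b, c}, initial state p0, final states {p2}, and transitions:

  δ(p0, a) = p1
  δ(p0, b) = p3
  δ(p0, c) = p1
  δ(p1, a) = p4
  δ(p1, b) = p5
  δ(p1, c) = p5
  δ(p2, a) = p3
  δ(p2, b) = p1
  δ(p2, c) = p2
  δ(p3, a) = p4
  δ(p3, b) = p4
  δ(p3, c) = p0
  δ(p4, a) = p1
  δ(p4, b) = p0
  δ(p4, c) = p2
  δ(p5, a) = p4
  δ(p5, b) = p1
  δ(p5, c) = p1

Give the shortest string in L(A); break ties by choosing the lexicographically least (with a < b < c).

A breadth-first search from p0 reaches an accepting state first via the path p0 → p1 → p4 → p2 on input aac.
No string of length < 3 is accepted (BFS exhausts all shorter strings without reaching an accepting state), and aac is the lexicographically least accepting string of length 3.

aac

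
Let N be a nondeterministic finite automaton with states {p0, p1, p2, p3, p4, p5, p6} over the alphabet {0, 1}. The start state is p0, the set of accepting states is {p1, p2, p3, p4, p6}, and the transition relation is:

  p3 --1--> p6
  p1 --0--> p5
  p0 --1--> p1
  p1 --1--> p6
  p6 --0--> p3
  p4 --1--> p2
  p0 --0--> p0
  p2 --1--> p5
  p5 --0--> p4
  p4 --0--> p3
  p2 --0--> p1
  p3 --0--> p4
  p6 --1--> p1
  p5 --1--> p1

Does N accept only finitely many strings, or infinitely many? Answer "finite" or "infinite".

State p0 is reachable from the start and can reach an accepting state, and it lies on the cycle p0 → p0.
Traversing that cycle any number of times yields accepted strings of unbounded length, so the language is infinite.

infinite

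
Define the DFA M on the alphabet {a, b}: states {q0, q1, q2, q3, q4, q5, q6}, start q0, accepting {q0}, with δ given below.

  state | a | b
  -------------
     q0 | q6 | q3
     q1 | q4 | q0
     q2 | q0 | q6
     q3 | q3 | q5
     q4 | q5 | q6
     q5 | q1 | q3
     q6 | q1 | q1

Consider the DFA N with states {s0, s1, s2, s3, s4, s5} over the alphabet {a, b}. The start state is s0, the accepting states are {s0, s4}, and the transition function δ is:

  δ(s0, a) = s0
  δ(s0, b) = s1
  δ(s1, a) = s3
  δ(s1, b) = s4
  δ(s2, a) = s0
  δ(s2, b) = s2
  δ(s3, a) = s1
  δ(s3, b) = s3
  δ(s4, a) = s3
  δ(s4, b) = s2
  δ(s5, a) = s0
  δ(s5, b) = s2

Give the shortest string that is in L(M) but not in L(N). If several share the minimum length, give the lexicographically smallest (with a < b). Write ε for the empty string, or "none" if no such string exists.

aab

The string aab is accepted by M but not by N.
No shorter string lies in the difference, and aab is the lexicographically first length-3 string in L(M) \ L(N).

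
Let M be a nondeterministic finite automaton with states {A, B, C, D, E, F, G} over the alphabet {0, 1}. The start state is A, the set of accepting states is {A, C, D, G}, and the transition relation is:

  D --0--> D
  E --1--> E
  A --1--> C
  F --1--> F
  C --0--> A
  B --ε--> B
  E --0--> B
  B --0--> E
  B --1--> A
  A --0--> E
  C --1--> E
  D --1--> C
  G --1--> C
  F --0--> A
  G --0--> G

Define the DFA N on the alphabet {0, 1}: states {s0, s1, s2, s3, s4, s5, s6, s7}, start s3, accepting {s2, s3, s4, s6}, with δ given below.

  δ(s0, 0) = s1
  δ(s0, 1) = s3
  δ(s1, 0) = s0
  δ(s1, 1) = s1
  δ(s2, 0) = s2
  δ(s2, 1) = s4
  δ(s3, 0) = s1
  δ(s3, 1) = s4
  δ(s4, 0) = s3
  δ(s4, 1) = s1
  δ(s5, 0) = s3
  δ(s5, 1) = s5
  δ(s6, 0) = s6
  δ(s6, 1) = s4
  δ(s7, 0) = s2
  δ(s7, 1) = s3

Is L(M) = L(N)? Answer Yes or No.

Yes

Exploring the product automaton M × N from the start pair (A, s3), following both machines on each input symbol, reaches 4 state pairs: (A, s3), (E, s1), (C, s4), (B, s0).
M accepts in {A, C, D, G} and N accepts in {s2, s3, s4, s6}. In every reachable pair the two components are either both accepting — (A, s3), (C, s4) — or both non-accepting, so no string is accepted by exactly one of the machines: L(M) \ L(N) and L(N) \ L(M) are both empty.
Hence every string is accepted by M iff it is accepted by N, and the two languages coincide.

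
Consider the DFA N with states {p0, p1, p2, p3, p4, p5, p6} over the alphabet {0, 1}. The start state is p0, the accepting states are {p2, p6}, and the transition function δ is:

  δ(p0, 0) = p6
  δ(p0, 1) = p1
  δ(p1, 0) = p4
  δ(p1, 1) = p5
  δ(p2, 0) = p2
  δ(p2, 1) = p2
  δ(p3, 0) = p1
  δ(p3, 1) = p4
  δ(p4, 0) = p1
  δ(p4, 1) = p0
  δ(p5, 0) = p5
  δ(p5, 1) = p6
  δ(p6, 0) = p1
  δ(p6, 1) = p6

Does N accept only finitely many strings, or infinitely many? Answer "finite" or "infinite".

infinite

State p0 is reachable from the start and can reach an accepting state, and it lies on the cycle p0 → p1 → p4 → p0.
Traversing that cycle any number of times yields accepted strings of unbounded length, so the language is infinite.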